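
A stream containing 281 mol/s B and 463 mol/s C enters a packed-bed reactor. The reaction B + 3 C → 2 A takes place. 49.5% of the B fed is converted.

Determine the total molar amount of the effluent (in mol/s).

B reacted = 0.495 × 281 = 139.1 mol/s; ν_B = −1, so ξ = 139.1/1 = 139.1 mol/s.
Outlet amounts (n = n₀ + ν ξ):
  B: 281 − 1(139.1) = 141.9
  C: 463 − 3(139.1) = 45.72
  A: 0 + 2(139.1) = 278.2
Total out = 141.9 + 45.72 + 278.2 = 465.8 mol/s.

466 mol/s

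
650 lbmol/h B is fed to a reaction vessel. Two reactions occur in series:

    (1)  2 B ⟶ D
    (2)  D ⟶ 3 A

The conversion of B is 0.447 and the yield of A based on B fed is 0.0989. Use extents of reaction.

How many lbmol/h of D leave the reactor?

Conversion of B: B consumed = 2ξ₁ = 0.447 × 650 → ξ₁ = 145.3 lbmol/h.
Yield of A: 3ξ₂ / 650 = 0.0989 → ξ₂ = 21.43 lbmol/h.
Outlet amounts (n = n₀ + Σ ν·ξ):
  B: 650 − 2(145.3) = 359.4
  D: 0 + 1(145.3) − 1(21.43) = 123.8
  A: 0 + 3(21.43) = 64.28

124 lbmol/h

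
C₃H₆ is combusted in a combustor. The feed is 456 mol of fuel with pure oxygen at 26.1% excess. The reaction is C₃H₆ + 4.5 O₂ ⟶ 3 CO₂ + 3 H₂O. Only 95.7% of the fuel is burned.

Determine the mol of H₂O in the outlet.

1310 mol

Stoichiometric O₂ = 4.5 × 456 = 2052 mol; O₂ fed = 2052 × 1.261 = 2588 mol.
Fuel reacted = 0.957 × 456 → ξ = 436.4 mol.
Outlet (n = n₀ + ν ξ):
  C₃H₆: 456 − 1(436.4) = 19.61
  O₂: 2588 − 4.5(436.4) = 623.8
  CO₂: 0 + 3(436.4) = 1309
  H₂O: 0 + 3(436.4) = 1309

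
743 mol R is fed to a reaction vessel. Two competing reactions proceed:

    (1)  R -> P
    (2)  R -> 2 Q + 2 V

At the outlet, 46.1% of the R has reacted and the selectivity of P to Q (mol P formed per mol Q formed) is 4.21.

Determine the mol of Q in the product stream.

72.7 mol

Conversion of R: R consumed = 0.461 × 743 = 342.5 mol = 1ξ₁ + 1ξ₂.
Selectivity: 1ξ₁ / (2ξ₂) = 4.21 → ξ₁ = 8.42 ξ₂.
Substitute: (1·8.42 + 1) ξ₂ = 342.5 → ξ₂ = 36.36 mol, ξ₁ = 306.2 mol.
Outlet amounts (n = n₀ + Σ ν·ξ):
  R: 743 − 1(306.2) − 1(36.36) = 400.5
  P: 0 + 1(306.2) = 306.2
  Q: 0 + 2(36.36) = 72.72
  V: 0 + 2(36.36) = 72.72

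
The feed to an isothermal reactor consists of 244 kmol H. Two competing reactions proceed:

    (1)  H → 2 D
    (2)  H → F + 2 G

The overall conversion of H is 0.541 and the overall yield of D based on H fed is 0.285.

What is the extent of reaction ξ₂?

ξ₂ = 97.2 kmol

Yield of D: 2ξ₁ / 244 = 0.285 → ξ₁ = 34.77 kmol.
Conversion of H: 1ξ₁ + 1ξ₂ = 0.541 × 244 = 132 → ξ₂ = 97.23 kmol.
Outlet amounts (n = n₀ + Σ ν·ξ):
  H: 244 − 1(34.77) − 1(97.23) = 112
  D: 0 + 2(34.77) = 69.54
  F: 0 + 1(97.23) = 97.23
  G: 0 + 2(97.23) = 194.5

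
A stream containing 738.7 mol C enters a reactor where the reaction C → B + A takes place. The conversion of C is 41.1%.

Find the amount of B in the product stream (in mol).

C reacted = 0.411 × 738.7 = 303.6 mol; ν_C = −1, so ξ = 303.6/1 = 303.6 mol.
Outlet amounts (n = n₀ + ν ξ):
  C: 738.7 − 1(303.6) = 435.1
  B: 0 + 1(303.6) = 303.6
  A: 0 + 1(303.6) = 303.6

304 mol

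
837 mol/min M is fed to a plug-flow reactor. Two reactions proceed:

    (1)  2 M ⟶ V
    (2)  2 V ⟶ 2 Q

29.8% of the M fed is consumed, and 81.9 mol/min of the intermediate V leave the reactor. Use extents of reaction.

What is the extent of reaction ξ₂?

Conversion of M: M consumed = 2ξ₁ = 0.298 × 837 → ξ₁ = 124.7 mol/min.
V balance: n_V = 0 + 1ξ₁ − 2ξ₂ = 81.9 → ξ₂ = (1·124.7 − 81.9)/2 = 21.41 mol/min.
Outlet amounts (n = n₀ + Σ ν·ξ):
  M: 837 − 2(124.7) = 587.6
  V: 0 + 1(124.7) − 2(21.41) = 81.9
  Q: 0 + 2(21.41) = 42.81

ξ₂ = 21.4 mol/min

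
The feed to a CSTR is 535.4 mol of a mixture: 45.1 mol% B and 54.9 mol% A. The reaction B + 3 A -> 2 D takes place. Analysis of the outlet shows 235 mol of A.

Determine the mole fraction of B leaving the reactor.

For A: n = n₀ − 3ξ → 235 = 293.9 − 3ξ, giving ξ = 19.64 mol.
Outlet amounts (n = n₀ + ν ξ):
  B: 241.5 − 1(19.64) = 221.8
  A: 293.9 − 3(19.64) = 235
  D: 0 + 2(19.64) = 39.29
Total out = 496.1 mol; y_B = 221.8 / 496.1 = 0.4471.

0.447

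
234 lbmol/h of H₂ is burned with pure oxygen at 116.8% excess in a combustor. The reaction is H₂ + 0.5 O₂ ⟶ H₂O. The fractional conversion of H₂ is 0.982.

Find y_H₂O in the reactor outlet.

Stoichiometric O₂ = 0.5 × 234 = 117 lbmol/h; O₂ fed = 117 × 2.168 = 253.7 lbmol/h.
Fuel reacted = 0.982 × 234 → ξ = 229.8 lbmol/h.
Outlet (n = n₀ + ν ξ):
  H₂: 234 − 1(229.8) = 4.212
  O₂: 253.7 − 0.5(229.8) = 138.8
  H₂O: 0 + 1(229.8) = 229.8
Total out = 372.8 lbmol/h; y_H₂O = 229.8 / 372.8 = 0.6164.

0.616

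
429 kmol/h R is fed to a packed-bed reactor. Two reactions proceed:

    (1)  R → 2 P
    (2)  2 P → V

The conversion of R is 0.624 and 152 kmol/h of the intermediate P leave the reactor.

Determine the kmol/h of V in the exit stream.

192 kmol/h

Conversion of R: R consumed = 1ξ₁ = 0.624 × 429 → ξ₁ = 267.7 kmol/h.
P balance: n_P = 0 + 2ξ₁ − 2ξ₂ = 152 → ξ₂ = (2·267.7 − 152)/2 = 191.7 kmol/h.
Outlet amounts (n = n₀ + Σ ν·ξ):
  R: 429 − 1(267.7) = 161.3
  P: 0 + 2(267.7) − 2(191.7) = 152
  V: 0 + 1(191.7) = 191.7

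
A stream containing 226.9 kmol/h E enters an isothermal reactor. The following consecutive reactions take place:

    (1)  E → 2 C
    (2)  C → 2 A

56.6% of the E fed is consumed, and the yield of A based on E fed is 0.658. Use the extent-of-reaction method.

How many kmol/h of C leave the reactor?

Conversion of E: E consumed = 1ξ₁ = 0.566 × 226.9 → ξ₁ = 128.4 kmol/h.
Yield of A: 2ξ₂ / 226.9 = 0.658 → ξ₂ = 74.65 kmol/h.
Outlet amounts (n = n₀ + Σ ν·ξ):
  E: 226.9 − 1(128.4) = 98.47
  C: 0 + 2(128.4) − 1(74.65) = 182.2
  A: 0 + 2(74.65) = 149.3

182 kmol/h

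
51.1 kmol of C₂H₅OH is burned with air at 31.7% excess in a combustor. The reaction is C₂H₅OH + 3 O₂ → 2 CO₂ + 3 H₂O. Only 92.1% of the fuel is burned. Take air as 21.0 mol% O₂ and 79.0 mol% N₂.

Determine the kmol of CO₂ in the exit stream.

Stoichiometric O₂ = 3 × 51.1 = 153.3 kmol; O₂ fed = 153.3 × 1.317 = 201.9 kmol.
N₂ fed = 201.9 × 79/21 = 759.5 kmol.
Fuel reacted = 0.921 × 51.1 → ξ = 47.06 kmol.
Outlet (n = n₀ + ν ξ):
  C₂H₅OH: 51.1 − 1(47.06) = 4.037
  O₂: 201.9 − 3(47.06) = 60.71
  N₂: 759.5 (inert)
  CO₂: 0 + 2(47.06) = 94.13
  H₂O: 0 + 3(47.06) = 141.2

94.1 kmol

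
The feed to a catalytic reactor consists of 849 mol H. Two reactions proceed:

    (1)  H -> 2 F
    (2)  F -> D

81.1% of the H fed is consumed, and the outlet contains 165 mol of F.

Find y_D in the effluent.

Conversion of H: H consumed = 1ξ₁ = 0.811 × 849 → ξ₁ = 688.5 mol.
F balance: n_F = 0 + 2ξ₁ − 1ξ₂ = 165 → ξ₂ = (2·688.5 − 165)/1 = 1212 mol.
Outlet amounts (n = n₀ + Σ ν·ξ):
  H: 849 − 1(688.5) = 160.5
  F: 0 + 2(688.5) − 1(1212) = 165
  D: 0 + 1(1212) = 1212
Total out = 1538 mol; y_D = 1212 / 1538 = 0.7883.

0.788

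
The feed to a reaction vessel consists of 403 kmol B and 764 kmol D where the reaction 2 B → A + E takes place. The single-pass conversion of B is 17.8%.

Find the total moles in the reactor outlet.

1170 kmol

B reacted = 0.178 × 403 = 71.73 kmol; ν_B = −2, so ξ = 71.73/2 = 35.87 kmol.
Outlet amounts (n = n₀ + ν ξ):
  B: 403 − 2(35.87) = 331.3
  A: 0 + 1(35.87) = 35.87
  E: 0 + 1(35.87) = 35.87
  D: 764 (inert)
Total out = 331.3 + 35.87 + 35.87 + 764 = 1167 kmol.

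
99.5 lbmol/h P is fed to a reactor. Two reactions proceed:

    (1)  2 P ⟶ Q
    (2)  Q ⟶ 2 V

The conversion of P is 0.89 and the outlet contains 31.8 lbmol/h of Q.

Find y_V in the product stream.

0.369

Conversion of P: P consumed = 2ξ₁ = 0.89 × 99.5 → ξ₁ = 44.28 lbmol/h.
Q balance: n_Q = 0 + 1ξ₁ − 1ξ₂ = 31.8 → ξ₂ = (1·44.28 − 31.8)/1 = 12.48 lbmol/h.
Outlet amounts (n = n₀ + Σ ν·ξ):
  P: 99.5 − 2(44.28) = 10.94
  Q: 0 + 1(44.28) − 1(12.48) = 31.8
  V: 0 + 2(12.48) = 24.96
Total out = 67.7 lbmol/h; y_V = 24.96 / 67.7 = 0.3686.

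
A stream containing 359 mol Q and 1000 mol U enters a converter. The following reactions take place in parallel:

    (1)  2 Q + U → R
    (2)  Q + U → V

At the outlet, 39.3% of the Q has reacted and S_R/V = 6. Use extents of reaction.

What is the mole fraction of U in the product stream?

0.759

Conversion of Q: Q consumed = 0.393 × 359 = 141.1 mol = 2ξ₁ + 1ξ₂.
Selectivity: 1ξ₁ / (1ξ₂) = 6 → ξ₁ = 6 ξ₂.
Substitute: (2·6 + 1) ξ₂ = 141.1 → ξ₂ = 10.85 mol, ξ₁ = 65.12 mol.
Outlet amounts (n = n₀ + Σ ν·ξ):
  Q: 359 − 2(65.12) − 1(10.85) = 217.9
  U: 1000 − 1(65.12) − 1(10.85) = 924
  R: 0 + 1(65.12) = 65.12
  V: 0 + 1(10.85) = 10.85
Total out = 1218 mol; y_U = 924 / 1218 = 0.7587.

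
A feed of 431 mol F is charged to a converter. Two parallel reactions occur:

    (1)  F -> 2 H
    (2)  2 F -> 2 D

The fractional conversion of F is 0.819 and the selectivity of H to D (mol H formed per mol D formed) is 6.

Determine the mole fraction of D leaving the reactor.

0.127

Conversion of F: F consumed = 0.819 × 431 = 353 mol = 1ξ₁ + 2ξ₂.
Selectivity: 2ξ₁ / (2ξ₂) = 6 → ξ₁ = 6 ξ₂.
Substitute: (1·6 + 2) ξ₂ = 353 → ξ₂ = 44.12 mol, ξ₁ = 264.7 mol.
Outlet amounts (n = n₀ + Σ ν·ξ):
  F: 431 − 1(264.7) − 2(44.12) = 78.01
  H: 0 + 2(264.7) = 529.5
  D: 0 + 2(44.12) = 88.25
Total out = 695.7 mol; y_D = 88.25 / 695.7 = 0.1268.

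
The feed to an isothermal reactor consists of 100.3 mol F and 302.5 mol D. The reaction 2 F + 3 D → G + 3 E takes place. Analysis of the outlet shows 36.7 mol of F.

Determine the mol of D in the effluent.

For F: n = n₀ − 2ξ → 36.7 = 100.3 − 2ξ, giving ξ = 31.8 mol.
Outlet amounts (n = n₀ + ν ξ):
  F: 100.3 − 2(31.8) = 36.7
  D: 302.5 − 3(31.8) = 207.1
  G: 0 + 1(31.8) = 31.8
  E: 0 + 3(31.8) = 95.4

207 mol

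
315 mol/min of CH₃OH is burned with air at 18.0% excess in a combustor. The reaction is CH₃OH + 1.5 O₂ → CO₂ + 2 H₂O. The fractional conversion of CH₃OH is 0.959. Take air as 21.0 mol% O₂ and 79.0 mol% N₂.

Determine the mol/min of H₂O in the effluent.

Stoichiometric O₂ = 1.5 × 315 = 472.5 mol/min; O₂ fed = 472.5 × 1.180 = 557.5 mol/min.
N₂ fed = 557.5 × 79/21 = 2097 mol/min.
Fuel reacted = 0.959 × 315 → ξ = 302.1 mol/min.
Outlet (n = n₀ + ν ξ):
  CH₃OH: 315 − 1(302.1) = 12.92
  O₂: 557.5 − 1.5(302.1) = 104.4
  N₂: 2097 (inert)
  CO₂: 0 + 1(302.1) = 302.1
  H₂O: 0 + 2(302.1) = 604.2

604 mol/min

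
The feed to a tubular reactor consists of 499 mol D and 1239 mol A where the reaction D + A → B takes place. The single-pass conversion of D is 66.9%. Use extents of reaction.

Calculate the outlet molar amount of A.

905 mol

D reacted = 0.669 × 499 = 333.8 mol; ν_D = −1, so ξ = 333.8/1 = 333.8 mol.
Outlet amounts (n = n₀ + ν ξ):
  D: 499 − 1(333.8) = 165.2
  A: 1239 − 1(333.8) = 905.2
  B: 0 + 1(333.8) = 333.8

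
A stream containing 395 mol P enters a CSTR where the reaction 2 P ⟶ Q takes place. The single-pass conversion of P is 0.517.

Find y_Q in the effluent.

P reacted = 0.517 × 395 = 204.2 mol; ν_P = −2, so ξ = 204.2/2 = 102.1 mol.
Outlet amounts (n = n₀ + ν ξ):
  P: 395 − 2(102.1) = 190.8
  Q: 0 + 1(102.1) = 102.1
Total out = 292.9 mol; y_Q = 102.1 / 292.9 = 0.3486.

0.349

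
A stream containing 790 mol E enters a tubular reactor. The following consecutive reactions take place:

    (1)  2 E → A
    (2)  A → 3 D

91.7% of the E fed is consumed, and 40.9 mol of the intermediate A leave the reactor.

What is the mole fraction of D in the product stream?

Conversion of E: E consumed = 2ξ₁ = 0.917 × 790 → ξ₁ = 362.2 mol.
A balance: n_A = 0 + 1ξ₁ − 1ξ₂ = 40.9 → ξ₂ = (1·362.2 − 40.9)/1 = 321.3 mol.
Outlet amounts (n = n₀ + Σ ν·ξ):
  E: 790 − 2(362.2) = 65.57
  A: 0 + 1(362.2) − 1(321.3) = 40.9
  D: 0 + 3(321.3) = 963.9
Total out = 1070 mol; y_D = 963.9 / 1070 = 0.9005.

0.901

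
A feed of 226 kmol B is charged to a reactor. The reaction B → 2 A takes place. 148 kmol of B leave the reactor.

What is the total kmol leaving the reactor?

304 kmol

For B: n = n₀ − 1ξ → 148 = 226 − 1ξ, giving ξ = 78 kmol.
Outlet amounts (n = n₀ + ν ξ):
  B: 226 − 1(78) = 148
  A: 0 + 2(78) = 156
Total out = 148 + 156 = 304 kmol.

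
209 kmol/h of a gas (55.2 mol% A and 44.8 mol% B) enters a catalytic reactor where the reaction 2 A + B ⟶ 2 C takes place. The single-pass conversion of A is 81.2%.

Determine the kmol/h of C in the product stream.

93.7 kmol/h

A reacted = 0.812 × 115.4 = 93.68 kmol/h; ν_A = −2, so ξ = 93.68/2 = 46.84 kmol/h.
Outlet amounts (n = n₀ + ν ξ):
  A: 115.4 − 2(46.84) = 21.69
  B: 93.63 − 1(46.84) = 46.79
  C: 0 + 2(46.84) = 93.68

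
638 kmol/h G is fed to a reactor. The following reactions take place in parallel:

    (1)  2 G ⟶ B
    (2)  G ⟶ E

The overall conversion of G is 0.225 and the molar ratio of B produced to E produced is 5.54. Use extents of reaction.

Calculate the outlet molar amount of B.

Conversion of G: G consumed = 0.225 × 638 = 143.6 kmol/h = 2ξ₁ + 1ξ₂.
Selectivity: 1ξ₁ / (1ξ₂) = 5.54 → ξ₁ = 5.54 ξ₂.
Substitute: (2·5.54 + 1) ξ₂ = 143.6 → ξ₂ = 11.88 kmol/h, ξ₁ = 65.83 kmol/h.
Outlet amounts (n = n₀ + Σ ν·ξ):
  G: 638 − 2(65.83) − 1(11.88) = 494.4
  B: 0 + 1(65.83) = 65.83
  E: 0 + 1(11.88) = 11.88

65.8 kmol/h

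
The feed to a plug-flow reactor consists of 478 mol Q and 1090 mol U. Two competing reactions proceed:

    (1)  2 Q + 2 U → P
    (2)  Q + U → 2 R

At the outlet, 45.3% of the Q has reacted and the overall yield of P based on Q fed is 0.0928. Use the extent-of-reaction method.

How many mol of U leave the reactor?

Yield of P: 1ξ₁ / 478 = 0.0928 → ξ₁ = 44.36 mol.
Conversion of Q: 2ξ₁ + 1ξ₂ = 0.453 × 478 = 216.5 → ξ₂ = 127.8 mol.
Outlet amounts (n = n₀ + Σ ν·ξ):
  Q: 478 − 2(44.36) − 1(127.8) = 261.5
  U: 1090 − 2(44.36) − 1(127.8) = 873.5
  P: 0 + 1(44.36) = 44.36
  R: 0 + 2(127.8) = 255.6

873 mol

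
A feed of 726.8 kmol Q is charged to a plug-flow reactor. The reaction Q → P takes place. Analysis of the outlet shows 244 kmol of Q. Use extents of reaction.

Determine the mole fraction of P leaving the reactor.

For Q: n = n₀ − 1ξ → 244 = 726.8 − 1ξ, giving ξ = 482.8 kmol.
Outlet amounts (n = n₀ + ν ξ):
  Q: 726.8 − 1(482.8) = 244
  P: 0 + 1(482.8) = 482.8
Total out = 726.8 kmol; y_P = 482.8 / 726.8 = 0.6643.

0.664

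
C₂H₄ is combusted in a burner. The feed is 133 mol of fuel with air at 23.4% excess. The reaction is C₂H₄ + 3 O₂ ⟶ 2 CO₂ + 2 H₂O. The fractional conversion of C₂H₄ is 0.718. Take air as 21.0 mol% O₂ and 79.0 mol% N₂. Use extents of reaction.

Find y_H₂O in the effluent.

0.0771

Stoichiometric O₂ = 3 × 133 = 399 mol; O₂ fed = 399 × 1.234 = 492.4 mol.
N₂ fed = 492.4 × 79/21 = 1852 mol.
Fuel reacted = 0.718 × 133 → ξ = 95.49 mol.
Outlet (n = n₀ + ν ξ):
  C₂H₄: 133 − 1(95.49) = 37.51
  O₂: 492.4 − 3(95.49) = 205.9
  N₂: 1852 (inert)
  CO₂: 0 + 2(95.49) = 191
  H₂O: 0 + 2(95.49) = 191
Total out = 2478 mol; y_H₂O = 191 / 2478 = 0.07709.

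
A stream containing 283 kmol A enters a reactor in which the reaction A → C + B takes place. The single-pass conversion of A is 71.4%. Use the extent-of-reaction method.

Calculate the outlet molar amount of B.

202 kmol

A reacted = 0.714 × 283 = 202.1 kmol; ν_A = −1, so ξ = 202.1/1 = 202.1 kmol.
Outlet amounts (n = n₀ + ν ξ):
  A: 283 − 1(202.1) = 80.94
  C: 0 + 1(202.1) = 202.1
  B: 0 + 1(202.1) = 202.1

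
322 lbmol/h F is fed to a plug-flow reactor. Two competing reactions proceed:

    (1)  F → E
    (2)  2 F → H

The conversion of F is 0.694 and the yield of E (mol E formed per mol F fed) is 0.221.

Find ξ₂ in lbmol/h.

ξ₂ = 76.2 lbmol/h

Yield of E: 1ξ₁ / 322 = 0.221 → ξ₁ = 71.16 lbmol/h.
Conversion of F: 1ξ₁ + 2ξ₂ = 0.694 × 322 = 223.5 → ξ₂ = 76.15 lbmol/h.
Outlet amounts (n = n₀ + Σ ν·ξ):
  F: 322 − 1(71.16) − 2(76.15) = 98.53
  E: 0 + 1(71.16) = 71.16
  H: 0 + 1(76.15) = 76.15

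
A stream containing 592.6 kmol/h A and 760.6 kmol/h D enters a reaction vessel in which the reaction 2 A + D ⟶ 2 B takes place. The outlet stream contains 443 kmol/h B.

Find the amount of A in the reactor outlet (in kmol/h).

For B: n = n₀ + 2ξ → 443 = 0 + 2ξ, giving ξ = 221.5 kmol/h.
Outlet amounts (n = n₀ + ν ξ):
  A: 592.6 − 2(221.5) = 149.6
  D: 760.6 − 1(221.5) = 539.1
  B: 0 + 2(221.5) = 443

150 kmol/h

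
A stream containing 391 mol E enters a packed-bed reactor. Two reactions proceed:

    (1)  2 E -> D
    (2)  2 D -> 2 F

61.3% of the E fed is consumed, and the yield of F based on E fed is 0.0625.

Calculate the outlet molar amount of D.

95.4 mol

Conversion of E: E consumed = 2ξ₁ = 0.613 × 391 → ξ₁ = 119.8 mol.
Yield of F: 2ξ₂ / 391 = 0.0625 → ξ₂ = 12.22 mol.
Outlet amounts (n = n₀ + Σ ν·ξ):
  E: 391 − 2(119.8) = 151.3
  D: 0 + 1(119.8) − 2(12.22) = 95.4
  F: 0 + 2(12.22) = 24.44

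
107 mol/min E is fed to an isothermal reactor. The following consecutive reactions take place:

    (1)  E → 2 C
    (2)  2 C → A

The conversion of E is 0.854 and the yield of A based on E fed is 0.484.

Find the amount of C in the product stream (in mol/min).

Conversion of E: E consumed = 1ξ₁ = 0.854 × 107 → ξ₁ = 91.38 mol/min.
Yield of A: 1ξ₂ / 107 = 0.484 → ξ₂ = 51.79 mol/min.
Outlet amounts (n = n₀ + Σ ν·ξ):
  E: 107 − 1(91.38) = 15.62
  C: 0 + 2(91.38) − 2(51.79) = 79.18
  A: 0 + 1(51.79) = 51.79

79.2 mol/min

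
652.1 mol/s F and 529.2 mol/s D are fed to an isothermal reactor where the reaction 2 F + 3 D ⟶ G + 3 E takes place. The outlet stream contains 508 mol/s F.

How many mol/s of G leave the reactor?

72.1 mol/s

For F: n = n₀ − 2ξ → 508 = 652.1 − 2ξ, giving ξ = 72.05 mol/s.
Outlet amounts (n = n₀ + ν ξ):
  F: 652.1 − 2(72.05) = 508
  D: 529.2 − 3(72.05) = 313.1
  G: 0 + 1(72.05) = 72.05
  E: 0 + 3(72.05) = 216.2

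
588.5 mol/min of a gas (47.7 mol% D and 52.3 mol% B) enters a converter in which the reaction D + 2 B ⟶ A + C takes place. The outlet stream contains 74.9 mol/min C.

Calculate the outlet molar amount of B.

158 mol/min

For C: n = n₀ + 1ξ → 74.9 = 0 + 1ξ, giving ξ = 74.9 mol/min.
Outlet amounts (n = n₀ + ν ξ):
  D: 280.7 − 1(74.9) = 205.8
  B: 307.8 − 2(74.9) = 158
  A: 0 + 1(74.9) = 74.9
  C: 0 + 1(74.9) = 74.9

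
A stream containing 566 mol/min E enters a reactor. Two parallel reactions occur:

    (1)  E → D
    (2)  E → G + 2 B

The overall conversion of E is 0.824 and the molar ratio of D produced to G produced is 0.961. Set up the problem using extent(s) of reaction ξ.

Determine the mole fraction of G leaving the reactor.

0.228

Conversion of E: E consumed = 0.824 × 566 = 466.4 mol/min = 1ξ₁ + 1ξ₂.
Selectivity: 1ξ₁ / (1ξ₂) = 0.961 → ξ₁ = 0.961 ξ₂.
Substitute: (1·0.961 + 1) ξ₂ = 466.4 → ξ₂ = 237.8 mol/min, ξ₁ = 228.6 mol/min.
Outlet amounts (n = n₀ + Σ ν·ξ):
  E: 566 − 1(228.6) − 1(237.8) = 99.62
  D: 0 + 1(228.6) = 228.6
  G: 0 + 1(237.8) = 237.8
  B: 0 + 2(237.8) = 475.7
Total out = 1042 mol/min; y_G = 237.8 / 1042 = 0.2283.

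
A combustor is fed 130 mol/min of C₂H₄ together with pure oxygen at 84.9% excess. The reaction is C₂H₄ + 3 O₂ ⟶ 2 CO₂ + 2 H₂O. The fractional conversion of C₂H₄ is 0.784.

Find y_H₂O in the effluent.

Stoichiometric O₂ = 3 × 130 = 390 mol/min; O₂ fed = 390 × 1.849 = 721.1 mol/min.
Fuel reacted = 0.784 × 130 → ξ = 101.9 mol/min.
Outlet (n = n₀ + ν ξ):
  C₂H₄: 130 − 1(101.9) = 28.08
  O₂: 721.1 − 3(101.9) = 415.4
  CO₂: 0 + 2(101.9) = 203.8
  H₂O: 0 + 2(101.9) = 203.8
Total out = 851.1 mol/min; y_H₂O = 203.8 / 851.1 = 0.2395.

0.239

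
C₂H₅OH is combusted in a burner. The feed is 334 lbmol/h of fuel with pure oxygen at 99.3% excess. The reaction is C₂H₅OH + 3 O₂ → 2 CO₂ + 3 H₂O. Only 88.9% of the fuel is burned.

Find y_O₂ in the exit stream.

0.421

Stoichiometric O₂ = 3 × 334 = 1002 lbmol/h; O₂ fed = 1002 × 1.993 = 1997 lbmol/h.
Fuel reacted = 0.889 × 334 → ξ = 296.9 lbmol/h.
Outlet (n = n₀ + ν ξ):
  C₂H₅OH: 334 − 1(296.9) = 37.07
  O₂: 1997 − 3(296.9) = 1106
  CO₂: 0 + 2(296.9) = 593.9
  H₂O: 0 + 3(296.9) = 890.8
Total out = 2628 lbmol/h; y_O₂ = 1106 / 2628 = 0.4209.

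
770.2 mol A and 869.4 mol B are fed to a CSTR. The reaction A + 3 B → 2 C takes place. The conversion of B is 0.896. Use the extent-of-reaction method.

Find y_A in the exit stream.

B reacted = 0.896 × 869.4 = 779 mol; ν_B = −3, so ξ = 779/3 = 259.7 mol.
Outlet amounts (n = n₀ + ν ξ):
  A: 770.2 − 1(259.7) = 510.5
  B: 869.4 − 3(259.7) = 90.42
  C: 0 + 2(259.7) = 519.3
Total out = 1120 mol; y_A = 510.5 / 1120 = 0.4557.

0.456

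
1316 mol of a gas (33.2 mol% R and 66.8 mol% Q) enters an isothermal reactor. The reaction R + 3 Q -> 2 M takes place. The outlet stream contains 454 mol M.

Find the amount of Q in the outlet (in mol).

198 mol

For M: n = n₀ + 2ξ → 454 = 0 + 2ξ, giving ξ = 227 mol.
Outlet amounts (n = n₀ + ν ξ):
  R: 436.9 − 1(227) = 209.9
  Q: 879.1 − 3(227) = 198.1
  M: 0 + 2(227) = 454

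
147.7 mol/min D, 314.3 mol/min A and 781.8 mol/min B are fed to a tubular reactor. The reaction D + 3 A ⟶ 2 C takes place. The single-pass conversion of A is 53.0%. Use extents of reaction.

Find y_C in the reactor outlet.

A reacted = 0.53 × 314.3 = 166.6 mol/min; ν_A = −3, so ξ = 166.6/3 = 55.53 mol/min.
Outlet amounts (n = n₀ + ν ξ):
  D: 147.7 − 1(55.53) = 92.17
  A: 314.3 − 3(55.53) = 147.7
  C: 0 + 2(55.53) = 111.1
  B: 781.8 (inert)
Total out = 1133 mol/min; y_C = 111.1 / 1133 = 0.09804.

0.098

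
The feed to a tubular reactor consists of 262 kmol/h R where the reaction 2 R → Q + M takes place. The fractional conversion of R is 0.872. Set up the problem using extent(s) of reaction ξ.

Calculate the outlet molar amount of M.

114 kmol/h

R reacted = 0.872 × 262 = 228.5 kmol/h; ν_R = −2, so ξ = 228.5/2 = 114.2 kmol/h.
Outlet amounts (n = n₀ + ν ξ):
  R: 262 − 2(114.2) = 33.54
  Q: 0 + 1(114.2) = 114.2
  M: 0 + 1(114.2) = 114.2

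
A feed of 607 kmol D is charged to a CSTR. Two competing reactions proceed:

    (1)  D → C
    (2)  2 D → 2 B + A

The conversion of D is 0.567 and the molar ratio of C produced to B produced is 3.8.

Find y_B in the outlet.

0.112

Conversion of D: D consumed = 0.567 × 607 = 344.2 kmol = 1ξ₁ + 2ξ₂.
Selectivity: 1ξ₁ / (2ξ₂) = 3.8 → ξ₁ = 7.6 ξ₂.
Substitute: (1·7.6 + 2) ξ₂ = 344.2 → ξ₂ = 35.85 kmol, ξ₁ = 272.5 kmol.
Outlet amounts (n = n₀ + Σ ν·ξ):
  D: 607 − 1(272.5) − 2(35.85) = 262.8
  C: 0 + 1(272.5) = 272.5
  B: 0 + 2(35.85) = 71.7
  A: 0 + 1(35.85) = 35.85
Total out = 642.9 kmol; y_B = 71.7 / 642.9 = 0.1115.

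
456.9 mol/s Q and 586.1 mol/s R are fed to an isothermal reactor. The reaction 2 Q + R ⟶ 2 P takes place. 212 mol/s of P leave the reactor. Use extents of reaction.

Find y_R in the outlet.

0.512

For P: n = n₀ + 2ξ → 212 = 0 + 2ξ, giving ξ = 106 mol/s.
Outlet amounts (n = n₀ + ν ξ):
  Q: 456.9 − 2(106) = 244.9
  R: 586.1 − 1(106) = 480.1
  P: 0 + 2(106) = 212
Total out = 937 mol/s; y_R = 480.1 / 937 = 0.5124.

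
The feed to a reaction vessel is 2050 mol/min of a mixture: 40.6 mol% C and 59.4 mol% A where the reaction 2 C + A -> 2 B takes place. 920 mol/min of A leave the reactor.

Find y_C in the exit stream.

0.135

For A: n = n₀ − 1ξ → 920 = 1218 − 1ξ, giving ξ = 297.7 mol/min.
Outlet amounts (n = n₀ + ν ξ):
  C: 832.3 − 2(297.7) = 236.9
  A: 1218 − 1(297.7) = 920
  B: 0 + 2(297.7) = 595.4
Total out = 1752 mol/min; y_C = 236.9 / 1752 = 0.1352.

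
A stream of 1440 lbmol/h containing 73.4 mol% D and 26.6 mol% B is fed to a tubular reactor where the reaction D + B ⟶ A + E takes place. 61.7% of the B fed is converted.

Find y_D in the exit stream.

B reacted = 0.617 × 383 = 236.3 lbmol/h; ν_B = −1, so ξ = 236.3/1 = 236.3 lbmol/h.
Outlet amounts (n = n₀ + ν ξ):
  D: 1057 − 1(236.3) = 820.6
  B: 383 − 1(236.3) = 146.7
  A: 0 + 1(236.3) = 236.3
  E: 0 + 1(236.3) = 236.3
Total out = 1440 lbmol/h; y_D = 820.6 / 1440 = 0.5699.

0.57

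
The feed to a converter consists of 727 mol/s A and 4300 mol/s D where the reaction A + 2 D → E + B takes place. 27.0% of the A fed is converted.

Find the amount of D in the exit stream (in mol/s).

A reacted = 0.27 × 727 = 196.3 mol/s; ν_A = −1, so ξ = 196.3/1 = 196.3 mol/s.
Outlet amounts (n = n₀ + ν ξ):
  A: 727 − 1(196.3) = 530.7
  D: 4300 − 2(196.3) = 3907
  E: 0 + 1(196.3) = 196.3
  B: 0 + 1(196.3) = 196.3

3910 mol/s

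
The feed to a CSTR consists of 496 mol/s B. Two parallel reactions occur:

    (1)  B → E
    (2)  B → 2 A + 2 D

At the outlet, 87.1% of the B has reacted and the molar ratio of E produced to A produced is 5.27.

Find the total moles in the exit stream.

608 mol/s

Conversion of B: B consumed = 0.871 × 496 = 432 mol/s = 1ξ₁ + 1ξ₂.
Selectivity: 1ξ₁ / (2ξ₂) = 5.27 → ξ₁ = 10.54 ξ₂.
Substitute: (1·10.54 + 1) ξ₂ = 432 → ξ₂ = 37.44 mol/s, ξ₁ = 394.6 mol/s.
Outlet amounts (n = n₀ + Σ ν·ξ):
  B: 496 − 1(394.6) − 1(37.44) = 63.98
  E: 0 + 1(394.6) = 394.6
  A: 0 + 2(37.44) = 74.87
  D: 0 + 2(37.44) = 74.87
Total out = 63.98 + 394.6 + 74.87 + 74.87 = 608.3 mol/s.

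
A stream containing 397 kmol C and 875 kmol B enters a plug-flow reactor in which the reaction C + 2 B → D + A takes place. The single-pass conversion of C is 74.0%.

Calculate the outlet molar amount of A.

294 kmol

C reacted = 0.74 × 397 = 293.8 kmol; ν_C = −1, so ξ = 293.8/1 = 293.8 kmol.
Outlet amounts (n = n₀ + ν ξ):
  C: 397 − 1(293.8) = 103.2
  B: 875 − 2(293.8) = 287.4
  D: 0 + 1(293.8) = 293.8
  A: 0 + 1(293.8) = 293.8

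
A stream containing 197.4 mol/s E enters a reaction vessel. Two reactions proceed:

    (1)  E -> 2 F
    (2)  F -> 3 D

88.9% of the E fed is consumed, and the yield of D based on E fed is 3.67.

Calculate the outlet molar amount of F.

109 mol/s

Conversion of E: E consumed = 1ξ₁ = 0.889 × 197.4 → ξ₁ = 175.5 mol/s.
Yield of D: 3ξ₂ / 197.4 = 3.67 → ξ₂ = 241.5 mol/s.
Outlet amounts (n = n₀ + Σ ν·ξ):
  E: 197.4 − 1(175.5) = 21.91
  F: 0 + 2(175.5) − 1(241.5) = 109.5
  D: 0 + 3(241.5) = 724.5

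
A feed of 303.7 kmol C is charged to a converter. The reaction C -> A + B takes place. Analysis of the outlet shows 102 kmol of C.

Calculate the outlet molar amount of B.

For C: n = n₀ − 1ξ → 102 = 303.7 − 1ξ, giving ξ = 201.7 kmol.
Outlet amounts (n = n₀ + ν ξ):
  C: 303.7 − 1(201.7) = 102
  A: 0 + 1(201.7) = 201.7
  B: 0 + 1(201.7) = 201.7

202 kmol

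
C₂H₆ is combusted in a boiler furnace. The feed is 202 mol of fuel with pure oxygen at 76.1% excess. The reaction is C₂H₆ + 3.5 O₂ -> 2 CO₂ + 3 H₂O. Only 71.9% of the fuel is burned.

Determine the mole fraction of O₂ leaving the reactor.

Stoichiometric O₂ = 3.5 × 202 = 707 mol; O₂ fed = 707 × 1.761 = 1245 mol.
Fuel reacted = 0.719 × 202 → ξ = 145.2 mol.
Outlet (n = n₀ + ν ξ):
  C₂H₆: 202 − 1(145.2) = 56.76
  O₂: 1245 − 3.5(145.2) = 736.7
  CO₂: 0 + 2(145.2) = 290.5
  H₂O: 0 + 3(145.2) = 435.7
Total out = 1520 mol; y_O₂ = 736.7 / 1520 = 0.4848.

0.485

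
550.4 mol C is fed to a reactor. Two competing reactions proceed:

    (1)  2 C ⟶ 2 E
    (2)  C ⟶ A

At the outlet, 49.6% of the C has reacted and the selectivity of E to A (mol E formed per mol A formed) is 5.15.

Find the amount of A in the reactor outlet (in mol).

Conversion of C: C consumed = 0.496 × 550.4 = 273 mol = 2ξ₁ + 1ξ₂.
Selectivity: 2ξ₁ / (1ξ₂) = 5.15 → ξ₁ = 2.575 ξ₂.
Substitute: (2·2.575 + 1) ξ₂ = 273 → ξ₂ = 44.39 mol, ξ₁ = 114.3 mol.
Outlet amounts (n = n₀ + Σ ν·ξ):
  C: 550.4 − 2(114.3) − 1(44.39) = 277.4
  E: 0 + 2(114.3) = 228.6
  A: 0 + 1(44.39) = 44.39

44.4 mol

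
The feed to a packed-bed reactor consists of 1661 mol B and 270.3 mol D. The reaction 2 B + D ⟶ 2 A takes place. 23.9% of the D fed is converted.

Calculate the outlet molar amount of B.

1530 mol

D reacted = 0.239 × 270.3 = 64.6 mol; ν_D = −1, so ξ = 64.6/1 = 64.6 mol.
Outlet amounts (n = n₀ + ν ξ):
  B: 1661 − 2(64.6) = 1532
  D: 270.3 − 1(64.6) = 205.7
  A: 0 + 2(64.6) = 129.2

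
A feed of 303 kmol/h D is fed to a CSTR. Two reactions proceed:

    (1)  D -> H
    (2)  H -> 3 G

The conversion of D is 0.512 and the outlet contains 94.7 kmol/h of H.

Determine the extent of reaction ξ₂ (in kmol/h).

Conversion of D: D consumed = 1ξ₁ = 0.512 × 303 → ξ₁ = 155.1 kmol/h.
H balance: n_H = 0 + 1ξ₁ − 1ξ₂ = 94.7 → ξ₂ = (1·155.1 − 94.7)/1 = 60.44 kmol/h.
Outlet amounts (n = n₀ + Σ ν·ξ):
  D: 303 − 1(155.1) = 147.9
  H: 0 + 1(155.1) − 1(60.44) = 94.7
  G: 0 + 3(60.44) = 181.3

ξ₂ = 60.4 kmol/h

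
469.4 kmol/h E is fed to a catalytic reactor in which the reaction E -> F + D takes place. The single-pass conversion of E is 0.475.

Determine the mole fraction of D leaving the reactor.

E reacted = 0.475 × 469.4 = 223 kmol/h; ν_E = −1, so ξ = 223/1 = 223 kmol/h.
Outlet amounts (n = n₀ + ν ξ):
  E: 469.4 − 1(223) = 246.4
  F: 0 + 1(223) = 223
  D: 0 + 1(223) = 223
Total out = 692.4 kmol/h; y_D = 223 / 692.4 = 0.322.

0.322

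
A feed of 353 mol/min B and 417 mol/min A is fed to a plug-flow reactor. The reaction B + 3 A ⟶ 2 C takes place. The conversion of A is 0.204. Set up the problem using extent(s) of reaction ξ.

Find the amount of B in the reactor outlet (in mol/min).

325 mol/min

A reacted = 0.204 × 417 = 85.07 mol/min; ν_A = −3, so ξ = 85.07/3 = 28.36 mol/min.
Outlet amounts (n = n₀ + ν ξ):
  B: 353 − 1(28.36) = 324.6
  A: 417 − 3(28.36) = 331.9
  C: 0 + 2(28.36) = 56.71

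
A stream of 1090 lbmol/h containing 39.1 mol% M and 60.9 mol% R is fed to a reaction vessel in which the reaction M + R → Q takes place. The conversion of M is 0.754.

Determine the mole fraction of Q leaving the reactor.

0.418

M reacted = 0.754 × 426.2 = 321.3 lbmol/h; ν_M = −1, so ξ = 321.3/1 = 321.3 lbmol/h.
Outlet amounts (n = n₀ + ν ξ):
  M: 426.2 − 1(321.3) = 104.8
  R: 663.8 − 1(321.3) = 342.5
  Q: 0 + 1(321.3) = 321.3
Total out = 768.7 lbmol/h; y_Q = 321.3 / 768.7 = 0.4181.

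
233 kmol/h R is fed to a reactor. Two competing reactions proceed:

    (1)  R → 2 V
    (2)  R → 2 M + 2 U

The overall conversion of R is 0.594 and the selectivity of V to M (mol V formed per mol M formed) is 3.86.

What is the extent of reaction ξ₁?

ξ₁ = 110 kmol/h

Conversion of R: R consumed = 0.594 × 233 = 138.4 kmol/h = 1ξ₁ + 1ξ₂.
Selectivity: 2ξ₁ / (2ξ₂) = 3.86 → ξ₁ = 3.86 ξ₂.
Substitute: (1·3.86 + 1) ξ₂ = 138.4 → ξ₂ = 28.48 kmol/h, ξ₁ = 109.9 kmol/h.
Outlet amounts (n = n₀ + Σ ν·ξ):
  R: 233 − 1(109.9) − 1(28.48) = 94.6
  V: 0 + 2(109.9) = 219.8
  M: 0 + 2(28.48) = 56.96
  U: 0 + 2(28.48) = 56.96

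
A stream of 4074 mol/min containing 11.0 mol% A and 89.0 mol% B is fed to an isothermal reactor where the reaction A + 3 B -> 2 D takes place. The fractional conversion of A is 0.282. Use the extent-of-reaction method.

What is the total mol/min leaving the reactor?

3820 mol/min

A reacted = 0.282 × 448.1 = 126.4 mol/min; ν_A = −1, so ξ = 126.4/1 = 126.4 mol/min.
Outlet amounts (n = n₀ + ν ξ):
  A: 448.1 − 1(126.4) = 321.8
  B: 3626 − 3(126.4) = 3247
  D: 0 + 2(126.4) = 252.8
Total out = 321.8 + 3247 + 252.8 = 3821 mol/min.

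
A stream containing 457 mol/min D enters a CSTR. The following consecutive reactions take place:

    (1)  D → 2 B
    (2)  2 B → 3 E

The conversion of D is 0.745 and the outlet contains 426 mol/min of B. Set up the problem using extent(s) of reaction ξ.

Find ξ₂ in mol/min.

Conversion of D: D consumed = 1ξ₁ = 0.745 × 457 → ξ₁ = 340.5 mol/min.
B balance: n_B = 0 + 2ξ₁ − 2ξ₂ = 426 → ξ₂ = (2·340.5 − 426)/2 = 127.5 mol/min.
Outlet amounts (n = n₀ + Σ ν·ξ):
  D: 457 − 1(340.5) = 116.5
  B: 0 + 2(340.5) − 2(127.5) = 426
  E: 0 + 3(127.5) = 382.4

ξ₂ = 127 mol/min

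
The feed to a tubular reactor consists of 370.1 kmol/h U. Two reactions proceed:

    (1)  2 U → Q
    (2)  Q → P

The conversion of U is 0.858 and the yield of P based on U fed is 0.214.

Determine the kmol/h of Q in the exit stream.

Conversion of U: U consumed = 2ξ₁ = 0.858 × 370.1 → ξ₁ = 158.8 kmol/h.
Yield of P: 1ξ₂ / 370.1 = 0.214 → ξ₂ = 79.2 kmol/h.
Outlet amounts (n = n₀ + Σ ν·ξ):
  U: 370.1 − 2(158.8) = 52.55
  Q: 0 + 1(158.8) − 1(79.2) = 79.57
  P: 0 + 1(79.2) = 79.2

79.6 kmol/h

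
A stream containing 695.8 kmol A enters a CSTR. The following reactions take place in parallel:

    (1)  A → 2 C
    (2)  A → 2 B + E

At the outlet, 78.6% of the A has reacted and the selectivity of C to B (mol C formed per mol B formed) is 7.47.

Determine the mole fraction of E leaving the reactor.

0.0494

Conversion of A: A consumed = 0.786 × 695.8 = 546.9 kmol = 1ξ₁ + 1ξ₂.
Selectivity: 2ξ₁ / (2ξ₂) = 7.47 → ξ₁ = 7.47 ξ₂.
Substitute: (1·7.47 + 1) ξ₂ = 546.9 → ξ₂ = 64.57 kmol, ξ₁ = 482.3 kmol.
Outlet amounts (n = n₀ + Σ ν·ξ):
  A: 695.8 − 1(482.3) − 1(64.57) = 148.9
  C: 0 + 2(482.3) = 964.7
  B: 0 + 2(64.57) = 129.1
  E: 0 + 1(64.57) = 64.57
Total out = 1307 kmol; y_E = 64.57 / 1307 = 0.04939.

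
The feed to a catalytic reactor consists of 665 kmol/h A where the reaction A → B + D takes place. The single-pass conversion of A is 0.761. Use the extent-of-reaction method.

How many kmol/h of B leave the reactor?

506 kmol/h

A reacted = 0.761 × 665 = 506.1 kmol/h; ν_A = −1, so ξ = 506.1/1 = 506.1 kmol/h.
Outlet amounts (n = n₀ + ν ξ):
  A: 665 − 1(506.1) = 158.9
  B: 0 + 1(506.1) = 506.1
  D: 0 + 1(506.1) = 506.1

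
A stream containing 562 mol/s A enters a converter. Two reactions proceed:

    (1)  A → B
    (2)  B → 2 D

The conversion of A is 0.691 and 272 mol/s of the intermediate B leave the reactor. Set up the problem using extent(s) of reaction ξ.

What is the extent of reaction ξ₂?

ξ₂ = 116 mol/s

Conversion of A: A consumed = 1ξ₁ = 0.691 × 562 → ξ₁ = 388.3 mol/s.
B balance: n_B = 0 + 1ξ₁ − 1ξ₂ = 272 → ξ₂ = (1·388.3 − 272)/1 = 116.3 mol/s.
Outlet amounts (n = n₀ + Σ ν·ξ):
  A: 562 − 1(388.3) = 173.7
  B: 0 + 1(388.3) − 1(116.3) = 272
  D: 0 + 2(116.3) = 232.7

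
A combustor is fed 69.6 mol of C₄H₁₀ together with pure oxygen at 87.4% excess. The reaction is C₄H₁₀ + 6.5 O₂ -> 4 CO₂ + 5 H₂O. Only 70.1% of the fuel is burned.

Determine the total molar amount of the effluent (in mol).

991 mol

Stoichiometric O₂ = 6.5 × 69.6 = 452.4 mol; O₂ fed = 452.4 × 1.874 = 847.8 mol.
Fuel reacted = 0.701 × 69.6 → ξ = 48.79 mol.
Outlet (n = n₀ + ν ξ):
  C₄H₁₀: 69.6 − 1(48.79) = 20.81
  O₂: 847.8 − 6.5(48.79) = 530.7
  CO₂: 0 + 4(48.79) = 195.2
  H₂O: 0 + 5(48.79) = 243.9
Total out = 20.81 + 530.7 + 195.2 + 243.9 = 990.6 mol.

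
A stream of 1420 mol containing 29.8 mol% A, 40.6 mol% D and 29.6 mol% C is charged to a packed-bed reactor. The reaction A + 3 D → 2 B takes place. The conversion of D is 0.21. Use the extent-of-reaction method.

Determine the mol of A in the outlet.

D reacted = 0.21 × 576.5 = 121.1 mol; ν_D = −3, so ξ = 121.1/3 = 40.36 mol.
Outlet amounts (n = n₀ + ν ξ):
  A: 423.2 − 1(40.36) = 382.8
  D: 576.5 − 3(40.36) = 455.5
  B: 0 + 2(40.36) = 80.71
  C: 420.3 (inert)

383 mol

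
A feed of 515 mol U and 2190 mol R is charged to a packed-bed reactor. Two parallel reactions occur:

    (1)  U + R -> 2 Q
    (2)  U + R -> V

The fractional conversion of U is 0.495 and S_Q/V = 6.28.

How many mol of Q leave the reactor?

Conversion of U: U consumed = 0.495 × 515 = 254.9 mol = 1ξ₁ + 1ξ₂.
Selectivity: 2ξ₁ / (1ξ₂) = 6.28 → ξ₁ = 3.14 ξ₂.
Substitute: (1·3.14 + 1) ξ₂ = 254.9 → ξ₂ = 61.58 mol, ξ₁ = 193.3 mol.
Outlet amounts (n = n₀ + Σ ν·ξ):
  U: 515 − 1(193.3) − 1(61.58) = 260.1
  R: 2190 − 1(193.3) − 1(61.58) = 1935
  Q: 0 + 2(193.3) = 386.7
  V: 0 + 1(61.58) = 61.58

387 mol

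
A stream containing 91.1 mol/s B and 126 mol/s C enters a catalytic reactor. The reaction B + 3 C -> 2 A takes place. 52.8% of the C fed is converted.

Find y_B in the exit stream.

C reacted = 0.528 × 126 = 66.53 mol/s; ν_C = −3, so ξ = 66.53/3 = 22.18 mol/s.
Outlet amounts (n = n₀ + ν ξ):
  B: 91.1 − 1(22.18) = 68.92
  C: 126 − 3(22.18) = 59.47
  A: 0 + 2(22.18) = 44.35
Total out = 172.7 mol/s; y_B = 68.92 / 172.7 = 0.399.

0.399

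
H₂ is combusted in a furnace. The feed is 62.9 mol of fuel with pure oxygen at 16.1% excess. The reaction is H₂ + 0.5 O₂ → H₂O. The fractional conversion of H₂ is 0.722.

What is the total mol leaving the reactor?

Stoichiometric O₂ = 0.5 × 62.9 = 31.45 mol; O₂ fed = 31.45 × 1.161 = 36.51 mol.
Fuel reacted = 0.722 × 62.9 → ξ = 45.41 mol.
Outlet (n = n₀ + ν ξ):
  H₂: 62.9 − 1(45.41) = 17.49
  O₂: 36.51 − 0.5(45.41) = 13.81
  H₂O: 0 + 1(45.41) = 45.41
Total out = 17.49 + 13.81 + 45.41 = 76.71 mol.

76.7 mol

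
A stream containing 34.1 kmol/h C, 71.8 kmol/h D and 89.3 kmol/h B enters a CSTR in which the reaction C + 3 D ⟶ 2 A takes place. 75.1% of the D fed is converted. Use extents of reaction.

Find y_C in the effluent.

0.101

D reacted = 0.751 × 71.8 = 53.92 kmol/h; ν_D = −3, so ξ = 53.92/3 = 17.97 kmol/h.
Outlet amounts (n = n₀ + ν ξ):
  C: 34.1 − 1(17.97) = 16.13
  D: 71.8 − 3(17.97) = 17.88
  A: 0 + 2(17.97) = 35.95
  B: 89.3 (inert)
Total out = 159.3 kmol/h; y_C = 16.13 / 159.3 = 0.1013.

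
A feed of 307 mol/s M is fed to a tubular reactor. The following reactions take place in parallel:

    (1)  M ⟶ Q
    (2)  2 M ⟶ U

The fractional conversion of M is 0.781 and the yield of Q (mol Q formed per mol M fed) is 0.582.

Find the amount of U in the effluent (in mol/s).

30.5 mol/s

Yield of Q: 1ξ₁ / 307 = 0.582 → ξ₁ = 178.7 mol/s.
Conversion of M: 1ξ₁ + 2ξ₂ = 0.781 × 307 = 239.8 → ξ₂ = 30.55 mol/s.
Outlet amounts (n = n₀ + Σ ν·ξ):
  M: 307 − 1(178.7) − 2(30.55) = 67.23
  Q: 0 + 1(178.7) = 178.7
  U: 0 + 1(30.55) = 30.55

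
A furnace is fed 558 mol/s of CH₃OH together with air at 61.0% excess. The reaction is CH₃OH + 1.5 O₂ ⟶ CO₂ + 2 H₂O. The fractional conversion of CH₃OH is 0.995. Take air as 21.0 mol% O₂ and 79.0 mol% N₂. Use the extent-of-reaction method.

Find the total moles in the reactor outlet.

7250 mol/s

Stoichiometric O₂ = 1.5 × 558 = 837 mol/s; O₂ fed = 837 × 1.610 = 1348 mol/s.
N₂ fed = 1348 × 79/21 = 5069 mol/s.
Fuel reacted = 0.995 × 558 → ξ = 555.2 mol/s.
Outlet (n = n₀ + ν ξ):
  CH₃OH: 558 − 1(555.2) = 2.79
  O₂: 1348 − 1.5(555.2) = 514.8
  N₂: 5069 (inert)
  CO₂: 0 + 1(555.2) = 555.2
  H₂O: 0 + 2(555.2) = 1110
Total out = 2.79 + 514.8 + 5069 + 555.2 + 1110 = 7253 mol/s.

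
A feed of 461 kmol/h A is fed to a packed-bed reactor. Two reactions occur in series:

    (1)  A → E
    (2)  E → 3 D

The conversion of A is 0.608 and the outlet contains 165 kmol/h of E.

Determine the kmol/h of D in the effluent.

346 kmol/h

Conversion of A: A consumed = 1ξ₁ = 0.608 × 461 → ξ₁ = 280.3 kmol/h.
E balance: n_E = 0 + 1ξ₁ − 1ξ₂ = 165 → ξ₂ = (1·280.3 − 165)/1 = 115.3 kmol/h.
Outlet amounts (n = n₀ + Σ ν·ξ):
  A: 461 − 1(280.3) = 180.7
  E: 0 + 1(280.3) − 1(115.3) = 165
  D: 0 + 3(115.3) = 345.9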